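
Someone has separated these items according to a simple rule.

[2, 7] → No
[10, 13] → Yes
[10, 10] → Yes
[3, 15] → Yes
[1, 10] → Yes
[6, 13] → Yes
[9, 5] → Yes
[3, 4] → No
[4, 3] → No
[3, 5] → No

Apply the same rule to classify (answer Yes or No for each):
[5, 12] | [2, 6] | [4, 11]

The rule appears to be: sum ≥ 11.
[5, 12]: 5+12 = 17, passes → Yes.
[2, 6]: 2+6 = 8, doesn't qualify → No.
[4, 11]: 4+11 = 15, passes → Yes.

Yes, No, Yes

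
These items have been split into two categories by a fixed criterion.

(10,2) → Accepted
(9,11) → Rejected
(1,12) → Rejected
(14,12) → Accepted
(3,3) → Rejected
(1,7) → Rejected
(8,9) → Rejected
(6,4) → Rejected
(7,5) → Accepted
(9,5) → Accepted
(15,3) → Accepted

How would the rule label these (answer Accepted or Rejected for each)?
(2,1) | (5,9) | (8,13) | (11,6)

Rule: first > second AND sum ≥ 12. This holds for each 'Accepted' example and fails for each 'Rejected' one.
(2,1): 2 > 1, 2+1 = 3, doesn't qualify → Rejected. (5,9): 5 < 9, 5+9 = 14, doesn't qualify → Rejected. (8,13): 8 < 13, 8+13 = 21, doesn't qualify → Rejected. (11,6): 11 > 6, 11+6 = 17, has this property → Accepted.

Rejected, Rejected, Rejected, Accepted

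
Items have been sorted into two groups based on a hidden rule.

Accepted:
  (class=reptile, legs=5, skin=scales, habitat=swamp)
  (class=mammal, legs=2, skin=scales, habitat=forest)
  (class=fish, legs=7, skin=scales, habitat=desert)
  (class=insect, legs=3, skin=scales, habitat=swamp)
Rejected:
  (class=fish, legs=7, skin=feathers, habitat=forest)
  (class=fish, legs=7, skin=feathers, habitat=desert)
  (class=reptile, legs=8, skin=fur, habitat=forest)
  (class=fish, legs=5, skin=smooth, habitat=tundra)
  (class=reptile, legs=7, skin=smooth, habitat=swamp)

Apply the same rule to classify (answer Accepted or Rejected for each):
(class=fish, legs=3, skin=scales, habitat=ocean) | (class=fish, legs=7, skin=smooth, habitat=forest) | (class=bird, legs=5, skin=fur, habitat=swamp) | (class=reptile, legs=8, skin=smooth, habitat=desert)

Accepted, Rejected, Rejected, Rejected

The simplest hypothesis consistent with all the labels is: skin is scales.
(class=fish, legs=3, skin=scales, habitat=ocean): skin is scales, satisfies this → Accepted. (class=fish, legs=7, skin=smooth, habitat=forest): skin is smooth, doesn't qualify → Rejected. (class=bird, legs=5, skin=fur, habitat=swamp): skin is fur, doesn't qualify → Rejected. (class=reptile, legs=8, skin=smooth, habitat=desert): skin is smooth, doesn't qualify → Rejected.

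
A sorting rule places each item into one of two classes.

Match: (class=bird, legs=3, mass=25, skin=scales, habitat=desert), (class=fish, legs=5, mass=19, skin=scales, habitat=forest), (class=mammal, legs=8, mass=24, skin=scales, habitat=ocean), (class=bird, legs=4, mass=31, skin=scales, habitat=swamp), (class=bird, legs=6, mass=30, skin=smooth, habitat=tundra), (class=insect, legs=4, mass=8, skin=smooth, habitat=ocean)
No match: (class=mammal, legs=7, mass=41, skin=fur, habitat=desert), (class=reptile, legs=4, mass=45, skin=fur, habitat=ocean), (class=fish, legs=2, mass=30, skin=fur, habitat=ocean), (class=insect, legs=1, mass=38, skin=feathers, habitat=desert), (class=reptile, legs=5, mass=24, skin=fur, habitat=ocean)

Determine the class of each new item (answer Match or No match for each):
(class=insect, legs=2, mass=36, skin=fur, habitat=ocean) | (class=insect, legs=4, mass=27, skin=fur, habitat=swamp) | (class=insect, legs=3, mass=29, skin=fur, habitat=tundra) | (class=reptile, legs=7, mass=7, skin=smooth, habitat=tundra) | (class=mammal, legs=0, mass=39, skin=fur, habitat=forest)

Every 'Match' example satisfies: skin is scales OR skin is smooth. None of the 'No match' examples do.
(class=insect, legs=2, mass=36, skin=fur, habitat=ocean): No match (skin is fur). (class=insect, legs=4, mass=27, skin=fur, habitat=swamp): No match (skin is fur). (class=insect, legs=3, mass=29, skin=fur, habitat=tundra): No match (skin is fur). (class=reptile, legs=7, mass=7, skin=smooth, habitat=tundra): Match (skin is smooth). (class=mammal, legs=0, mass=39, skin=fur, habitat=forest): No match (skin is fur).

No match, No match, No match, Match, No match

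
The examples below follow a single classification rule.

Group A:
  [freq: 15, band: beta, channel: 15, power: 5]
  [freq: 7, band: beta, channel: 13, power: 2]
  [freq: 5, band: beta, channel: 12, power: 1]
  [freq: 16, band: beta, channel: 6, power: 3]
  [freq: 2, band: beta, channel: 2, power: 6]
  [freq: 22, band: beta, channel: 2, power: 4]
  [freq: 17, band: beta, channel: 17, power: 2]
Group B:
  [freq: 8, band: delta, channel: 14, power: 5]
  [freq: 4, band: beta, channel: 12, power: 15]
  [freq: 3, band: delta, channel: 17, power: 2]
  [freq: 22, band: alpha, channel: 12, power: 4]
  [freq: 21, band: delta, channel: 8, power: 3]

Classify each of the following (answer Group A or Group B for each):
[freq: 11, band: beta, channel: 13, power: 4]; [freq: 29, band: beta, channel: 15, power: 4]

Group A, Group A

The simplest hypothesis consistent with all the labels is: band is beta AND power ≤ 6.
[freq: 11, band: beta, channel: 13, power: 4] — band is beta, power = 4, hence Group A.
[freq: 29, band: beta, channel: 15, power: 4] — band is beta, power = 4, hence Group A.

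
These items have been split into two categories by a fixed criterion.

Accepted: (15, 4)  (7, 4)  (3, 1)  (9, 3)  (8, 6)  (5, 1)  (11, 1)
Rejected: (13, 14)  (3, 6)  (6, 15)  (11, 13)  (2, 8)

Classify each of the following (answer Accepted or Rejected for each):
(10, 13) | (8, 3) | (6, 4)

Rejected, Accepted, Accepted

'Accepted' ⟺ first > second.
(10, 13): 10 < 13, doesn't match → Rejected. (8, 3): 8 > 3, fits → Accepted. (6, 4): 6 > 4, fits → Accepted.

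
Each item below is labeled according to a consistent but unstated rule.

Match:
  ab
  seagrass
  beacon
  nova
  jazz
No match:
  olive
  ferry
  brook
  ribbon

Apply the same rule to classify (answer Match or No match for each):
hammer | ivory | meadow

Match, No match, Match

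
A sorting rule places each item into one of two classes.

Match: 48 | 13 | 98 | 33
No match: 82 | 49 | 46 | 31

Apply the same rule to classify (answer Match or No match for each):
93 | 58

Match, Match

The rule appears to be: ≡ 3 (mod 5).
93: 93 mod 5 = 3 — checks out, so Match.
58: 58 mod 5 = 3 — checks out, so Match.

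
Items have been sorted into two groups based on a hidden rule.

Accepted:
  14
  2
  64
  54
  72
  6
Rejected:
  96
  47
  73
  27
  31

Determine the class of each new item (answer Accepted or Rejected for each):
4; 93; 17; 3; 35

Accepted, Rejected, Rejected, Rejected, Rejected

One predicate separates the groups cleanly: even AND at most 72.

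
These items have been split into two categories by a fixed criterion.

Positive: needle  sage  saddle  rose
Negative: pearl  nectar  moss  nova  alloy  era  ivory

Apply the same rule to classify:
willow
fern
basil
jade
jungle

Negative, Negative, Negative, Positive, Positive

The simplest hypothesis consistent with all the labels is: ends with 'e'.
willow: Negative (ends with 'w'). fern: Negative (ends with 'n'). basil: Negative (ends with 'l'). jade: Positive (ends with 'e'). jungle: Positive (ends with 'e').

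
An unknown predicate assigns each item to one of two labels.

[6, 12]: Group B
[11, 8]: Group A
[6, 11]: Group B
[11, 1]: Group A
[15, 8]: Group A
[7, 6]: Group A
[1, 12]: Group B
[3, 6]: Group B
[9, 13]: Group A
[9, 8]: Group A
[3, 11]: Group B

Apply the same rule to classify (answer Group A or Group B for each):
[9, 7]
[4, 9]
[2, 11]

Group A, Group B, Group B

One predicate separates the groups cleanly: first ≥ 7.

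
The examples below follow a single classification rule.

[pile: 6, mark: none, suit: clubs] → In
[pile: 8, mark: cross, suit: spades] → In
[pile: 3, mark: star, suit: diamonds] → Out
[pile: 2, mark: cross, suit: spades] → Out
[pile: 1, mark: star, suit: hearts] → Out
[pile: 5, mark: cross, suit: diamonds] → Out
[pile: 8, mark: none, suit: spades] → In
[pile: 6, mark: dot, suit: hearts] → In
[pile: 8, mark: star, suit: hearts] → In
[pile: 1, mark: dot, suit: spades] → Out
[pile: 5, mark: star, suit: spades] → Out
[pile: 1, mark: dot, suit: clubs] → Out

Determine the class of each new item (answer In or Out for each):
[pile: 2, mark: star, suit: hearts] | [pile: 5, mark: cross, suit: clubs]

Rule: pile ≥ 6. This holds for each 'In' example and fails for each 'Out' one.
[pile: 2, mark: star, suit: hearts] → pile = 2 → Out. [pile: 5, mark: cross, suit: clubs] → pile = 5 → Out.

Out, Out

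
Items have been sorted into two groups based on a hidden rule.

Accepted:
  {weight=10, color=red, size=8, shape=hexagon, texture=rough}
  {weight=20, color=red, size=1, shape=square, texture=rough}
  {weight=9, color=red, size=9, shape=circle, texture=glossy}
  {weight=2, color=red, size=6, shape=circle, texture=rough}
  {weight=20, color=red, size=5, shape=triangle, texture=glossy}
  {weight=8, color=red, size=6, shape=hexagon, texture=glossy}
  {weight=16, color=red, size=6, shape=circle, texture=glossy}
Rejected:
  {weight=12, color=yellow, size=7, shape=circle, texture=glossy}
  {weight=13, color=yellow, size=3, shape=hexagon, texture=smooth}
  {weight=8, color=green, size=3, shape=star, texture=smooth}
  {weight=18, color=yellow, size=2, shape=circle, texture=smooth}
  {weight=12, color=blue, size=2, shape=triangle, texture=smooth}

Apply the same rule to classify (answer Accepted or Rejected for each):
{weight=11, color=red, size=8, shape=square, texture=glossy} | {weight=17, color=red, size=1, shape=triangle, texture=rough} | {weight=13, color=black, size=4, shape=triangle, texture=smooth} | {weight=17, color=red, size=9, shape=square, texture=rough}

Accepted, Accepted, Rejected, Accepted

Looking at the examples, the only property every 'Accepted' case has and every 'Rejected' case lacks is: color is red.
{weight=11, color=red, size=8, shape=square, texture=glossy}: color is red, meets the rule → Accepted.
{weight=17, color=red, size=1, shape=triangle, texture=rough}: color is red, meets the rule → Accepted.
{weight=13, color=black, size=4, shape=triangle, texture=smooth}: color is black, doesn't qualify → Rejected.
{weight=17, color=red, size=9, shape=square, texture=rough}: color is red, meets the rule → Accepted.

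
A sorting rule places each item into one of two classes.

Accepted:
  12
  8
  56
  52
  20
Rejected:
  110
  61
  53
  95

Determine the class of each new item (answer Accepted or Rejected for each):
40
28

All 'Accepted' examples share one property — multiple of 4 — and every 'Rejected' example lacks it.
40 — 40 = 4·10, hence Accepted. 28 — 28 = 4·7, hence Accepted.

Accepted, Accepted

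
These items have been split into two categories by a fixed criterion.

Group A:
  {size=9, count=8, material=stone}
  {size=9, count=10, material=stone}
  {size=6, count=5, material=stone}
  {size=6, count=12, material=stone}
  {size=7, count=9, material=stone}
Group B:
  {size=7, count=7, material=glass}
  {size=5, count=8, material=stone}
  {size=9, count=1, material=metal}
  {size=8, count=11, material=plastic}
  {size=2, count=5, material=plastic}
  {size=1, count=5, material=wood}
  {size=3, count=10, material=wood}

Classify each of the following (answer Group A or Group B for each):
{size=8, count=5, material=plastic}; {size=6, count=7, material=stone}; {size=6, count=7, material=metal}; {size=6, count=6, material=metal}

The common property of the 'Group A' items is: material is stone AND size ≥ 6. No 'Group B' item has it.
{size=8, count=5, material=plastic}: Group B (material is plastic, size = 8).
{size=6, count=7, material=stone}: Group A (material is stone, size = 6).
{size=6, count=7, material=metal}: Group B (material is metal, size = 6).
{size=6, count=6, material=metal}: Group B (material is metal, size = 6).

Group B, Group A, Group B, Group B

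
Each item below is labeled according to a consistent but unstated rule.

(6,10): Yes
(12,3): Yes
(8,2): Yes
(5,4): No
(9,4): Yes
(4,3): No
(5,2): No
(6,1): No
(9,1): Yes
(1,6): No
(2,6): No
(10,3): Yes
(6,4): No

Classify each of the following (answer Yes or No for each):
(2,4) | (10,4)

'Yes' ⟺ max ≥ 8.
(2,4): No (max 4).
(10,4): Yes (max 10).

No, Yes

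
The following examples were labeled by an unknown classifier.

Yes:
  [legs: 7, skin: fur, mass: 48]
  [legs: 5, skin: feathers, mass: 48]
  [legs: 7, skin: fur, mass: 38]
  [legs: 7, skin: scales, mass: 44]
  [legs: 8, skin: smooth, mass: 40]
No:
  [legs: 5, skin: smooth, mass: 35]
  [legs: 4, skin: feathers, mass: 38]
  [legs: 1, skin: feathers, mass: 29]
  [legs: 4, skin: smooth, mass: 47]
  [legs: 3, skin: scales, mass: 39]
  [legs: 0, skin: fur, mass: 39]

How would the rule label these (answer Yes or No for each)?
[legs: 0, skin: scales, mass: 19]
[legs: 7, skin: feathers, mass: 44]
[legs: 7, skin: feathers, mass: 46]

One predicate separates the groups cleanly: legs ≥ 5 AND mass ≥ 38.

No, Yes, Yes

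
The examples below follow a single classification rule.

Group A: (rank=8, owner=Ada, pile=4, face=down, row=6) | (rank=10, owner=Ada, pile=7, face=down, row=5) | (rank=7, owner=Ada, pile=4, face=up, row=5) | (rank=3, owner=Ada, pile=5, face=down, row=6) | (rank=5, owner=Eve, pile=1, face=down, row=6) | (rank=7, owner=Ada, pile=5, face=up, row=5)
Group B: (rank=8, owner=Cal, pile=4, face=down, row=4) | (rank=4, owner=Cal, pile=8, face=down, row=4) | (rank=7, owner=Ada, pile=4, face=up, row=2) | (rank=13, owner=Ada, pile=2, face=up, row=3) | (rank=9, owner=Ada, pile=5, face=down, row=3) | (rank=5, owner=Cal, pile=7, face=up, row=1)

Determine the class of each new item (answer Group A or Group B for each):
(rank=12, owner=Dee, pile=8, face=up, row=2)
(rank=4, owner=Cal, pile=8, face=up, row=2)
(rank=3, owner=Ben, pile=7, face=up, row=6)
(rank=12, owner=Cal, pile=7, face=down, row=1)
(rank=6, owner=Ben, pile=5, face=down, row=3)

Group B, Group B, Group A, Group B, Group B

The common property of the 'Group A' items is: row ≥ 5. No 'Group B' item has it.
Group B: (rank=12, owner=Dee, pile=8, face=up, row=2), since row = 2.
Group B: (rank=4, owner=Cal, pile=8, face=up, row=2), since row = 2.
Group A: (rank=3, owner=Ben, pile=7, face=up, row=6), since row = 6.
Group B: (rank=12, owner=Cal, pile=7, face=down, row=1), since row = 1.
Group B: (rank=6, owner=Ben, pile=5, face=down, row=3), since row = 3.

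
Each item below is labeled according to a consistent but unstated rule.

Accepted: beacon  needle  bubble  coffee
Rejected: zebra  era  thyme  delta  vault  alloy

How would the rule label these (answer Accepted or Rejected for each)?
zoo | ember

Every 'Accepted' example satisfies: even length. None of the 'Rejected' examples do.
zoo: length 3, does not pass → Rejected. ember: length 5, does not pass → Rejected.

Rejected, Rejected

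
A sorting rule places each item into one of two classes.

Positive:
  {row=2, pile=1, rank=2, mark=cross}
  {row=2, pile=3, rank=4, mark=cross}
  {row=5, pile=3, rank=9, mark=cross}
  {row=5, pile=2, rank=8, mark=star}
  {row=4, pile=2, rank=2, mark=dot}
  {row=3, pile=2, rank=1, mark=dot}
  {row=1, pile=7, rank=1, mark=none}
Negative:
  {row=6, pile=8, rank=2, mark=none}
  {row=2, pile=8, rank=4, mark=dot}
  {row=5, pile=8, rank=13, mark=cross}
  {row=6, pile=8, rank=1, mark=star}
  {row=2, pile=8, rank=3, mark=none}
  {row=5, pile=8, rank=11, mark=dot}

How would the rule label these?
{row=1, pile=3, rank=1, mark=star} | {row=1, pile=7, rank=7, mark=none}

The simplest hypothesis consistent with all the labels is: pile ≤ 7.

Positive, Positive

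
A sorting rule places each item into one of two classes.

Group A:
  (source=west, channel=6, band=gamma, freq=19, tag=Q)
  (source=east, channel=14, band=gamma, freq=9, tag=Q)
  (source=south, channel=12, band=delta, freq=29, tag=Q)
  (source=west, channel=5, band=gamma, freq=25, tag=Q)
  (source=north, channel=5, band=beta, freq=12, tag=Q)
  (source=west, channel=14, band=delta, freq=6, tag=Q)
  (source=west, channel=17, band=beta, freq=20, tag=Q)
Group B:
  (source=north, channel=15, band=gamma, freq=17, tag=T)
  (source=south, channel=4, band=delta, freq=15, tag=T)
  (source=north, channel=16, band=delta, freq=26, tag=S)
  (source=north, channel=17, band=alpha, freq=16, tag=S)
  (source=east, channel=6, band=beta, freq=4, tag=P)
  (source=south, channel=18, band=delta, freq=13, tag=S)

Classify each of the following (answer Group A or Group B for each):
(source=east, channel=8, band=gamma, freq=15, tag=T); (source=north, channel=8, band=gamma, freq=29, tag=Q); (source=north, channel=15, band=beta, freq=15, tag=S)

Group B, Group A, Group B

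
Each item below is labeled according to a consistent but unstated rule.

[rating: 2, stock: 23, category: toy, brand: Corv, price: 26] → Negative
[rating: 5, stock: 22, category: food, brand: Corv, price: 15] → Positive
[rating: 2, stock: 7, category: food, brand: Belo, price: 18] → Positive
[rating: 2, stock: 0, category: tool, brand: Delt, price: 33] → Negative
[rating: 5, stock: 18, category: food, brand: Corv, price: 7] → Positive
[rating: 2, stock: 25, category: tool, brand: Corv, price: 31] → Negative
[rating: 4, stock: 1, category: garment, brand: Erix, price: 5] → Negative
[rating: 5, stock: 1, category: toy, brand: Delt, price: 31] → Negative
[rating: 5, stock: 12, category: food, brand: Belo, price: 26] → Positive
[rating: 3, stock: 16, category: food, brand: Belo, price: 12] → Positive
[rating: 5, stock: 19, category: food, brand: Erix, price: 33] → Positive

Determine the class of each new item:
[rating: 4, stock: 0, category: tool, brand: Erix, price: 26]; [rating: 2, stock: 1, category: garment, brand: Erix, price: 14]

One predicate separates the groups cleanly: category is food.
[rating: 4, stock: 0, category: tool, brand: Erix, price: 26]: category is tool, fails the rule → Negative. [rating: 2, stock: 1, category: garment, brand: Erix, price: 14]: category is garment, fails the rule → Negative.

Negative, Negative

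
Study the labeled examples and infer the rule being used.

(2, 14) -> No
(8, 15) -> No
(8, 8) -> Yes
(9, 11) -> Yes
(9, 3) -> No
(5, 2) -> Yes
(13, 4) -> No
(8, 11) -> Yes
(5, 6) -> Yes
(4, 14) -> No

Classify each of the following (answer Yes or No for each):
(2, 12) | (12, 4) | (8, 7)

No, No, Yes

The simplest hypothesis consistent with all the labels is: |first − second| ≤ 3.
(2, 12): |2−12| = 10, does not fit → No.
(12, 4): |12−4| = 8, does not fit → No.
(8, 7): |8−7| = 1, meets the rule → Yes.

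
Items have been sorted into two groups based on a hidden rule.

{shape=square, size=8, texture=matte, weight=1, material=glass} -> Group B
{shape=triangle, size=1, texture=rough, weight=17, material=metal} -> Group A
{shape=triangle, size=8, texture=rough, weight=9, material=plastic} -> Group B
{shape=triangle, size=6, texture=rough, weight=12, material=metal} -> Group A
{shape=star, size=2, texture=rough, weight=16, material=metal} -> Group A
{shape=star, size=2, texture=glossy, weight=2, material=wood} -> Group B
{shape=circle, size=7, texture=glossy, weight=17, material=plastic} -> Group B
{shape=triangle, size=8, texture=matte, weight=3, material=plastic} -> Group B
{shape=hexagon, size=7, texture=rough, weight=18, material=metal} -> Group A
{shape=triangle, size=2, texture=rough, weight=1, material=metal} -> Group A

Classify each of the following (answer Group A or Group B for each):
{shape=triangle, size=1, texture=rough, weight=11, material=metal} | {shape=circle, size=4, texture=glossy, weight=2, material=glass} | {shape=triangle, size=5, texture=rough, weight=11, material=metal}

Group A, Group B, Group A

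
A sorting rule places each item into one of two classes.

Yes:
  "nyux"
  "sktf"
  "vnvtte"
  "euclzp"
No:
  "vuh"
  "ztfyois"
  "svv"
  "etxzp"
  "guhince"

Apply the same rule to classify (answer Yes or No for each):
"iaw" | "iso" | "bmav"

Every 'Yes' example satisfies: even length. None of the 'No' examples do.
"iaw": No (length 3). "iso": No (length 3). "bmav": Yes (length 4).

No, No, Yes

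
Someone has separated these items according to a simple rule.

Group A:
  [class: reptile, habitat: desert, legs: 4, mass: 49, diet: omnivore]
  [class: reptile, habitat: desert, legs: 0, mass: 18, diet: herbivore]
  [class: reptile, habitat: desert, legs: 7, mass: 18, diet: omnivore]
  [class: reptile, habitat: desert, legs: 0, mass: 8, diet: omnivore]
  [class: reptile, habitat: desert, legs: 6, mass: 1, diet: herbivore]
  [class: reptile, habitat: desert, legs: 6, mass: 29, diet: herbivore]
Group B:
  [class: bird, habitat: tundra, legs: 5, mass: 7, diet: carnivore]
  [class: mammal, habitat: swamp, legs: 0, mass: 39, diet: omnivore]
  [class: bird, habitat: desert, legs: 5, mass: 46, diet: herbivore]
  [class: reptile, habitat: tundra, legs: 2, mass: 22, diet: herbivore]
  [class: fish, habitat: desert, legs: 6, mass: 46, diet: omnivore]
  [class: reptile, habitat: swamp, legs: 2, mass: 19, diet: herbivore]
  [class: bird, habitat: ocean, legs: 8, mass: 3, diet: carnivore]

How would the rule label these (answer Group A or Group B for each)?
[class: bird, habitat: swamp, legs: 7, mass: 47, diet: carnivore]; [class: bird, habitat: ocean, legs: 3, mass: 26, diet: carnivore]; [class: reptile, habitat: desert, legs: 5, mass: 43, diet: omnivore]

Group B, Group B, Group A

All 'Group A' examples share one property — habitat is desert AND class is reptile — and every 'Group B' example lacks it.
[class: bird, habitat: swamp, legs: 7, mass: 47, diet: carnivore]: habitat is swamp, class is bird — does not satisfy this, so Group B. [class: bird, habitat: ocean, legs: 3, mass: 26, diet: carnivore]: habitat is ocean, class is bird — does not satisfy this, so Group B. [class: reptile, habitat: desert, legs: 5, mass: 43, diet: omnivore]: habitat is desert, class is reptile — satisfies this, so Group A.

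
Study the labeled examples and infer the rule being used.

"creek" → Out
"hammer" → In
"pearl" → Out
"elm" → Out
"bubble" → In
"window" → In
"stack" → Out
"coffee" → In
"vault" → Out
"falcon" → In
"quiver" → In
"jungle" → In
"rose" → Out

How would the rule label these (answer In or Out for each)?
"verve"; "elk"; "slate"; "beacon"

Out, Out, Out, In

The pattern is that an item is 'In' exactly when: length 6.
Out: "verve", since length 5.
Out: "elk", since length 3.
Out: "slate", since length 5.
In: "beacon", since length 6.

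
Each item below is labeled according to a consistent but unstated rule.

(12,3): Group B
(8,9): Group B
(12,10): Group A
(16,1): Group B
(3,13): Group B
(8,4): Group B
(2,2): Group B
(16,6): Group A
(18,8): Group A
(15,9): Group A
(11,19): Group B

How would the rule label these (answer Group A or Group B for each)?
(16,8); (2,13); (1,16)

Every 'Group A' example satisfies: sum is even AND first ≥ 12. None of the 'Group B' examples do.

Group A, Group B, Group B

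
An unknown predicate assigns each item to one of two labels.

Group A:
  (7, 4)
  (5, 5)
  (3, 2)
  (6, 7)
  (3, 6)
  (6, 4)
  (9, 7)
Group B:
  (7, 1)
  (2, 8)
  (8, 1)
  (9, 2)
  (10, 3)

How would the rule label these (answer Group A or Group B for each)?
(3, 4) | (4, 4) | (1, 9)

The common property of the 'Group A' items is: |first − second| ≤ 3. No 'Group B' item has it.

Group A, Group A, Group B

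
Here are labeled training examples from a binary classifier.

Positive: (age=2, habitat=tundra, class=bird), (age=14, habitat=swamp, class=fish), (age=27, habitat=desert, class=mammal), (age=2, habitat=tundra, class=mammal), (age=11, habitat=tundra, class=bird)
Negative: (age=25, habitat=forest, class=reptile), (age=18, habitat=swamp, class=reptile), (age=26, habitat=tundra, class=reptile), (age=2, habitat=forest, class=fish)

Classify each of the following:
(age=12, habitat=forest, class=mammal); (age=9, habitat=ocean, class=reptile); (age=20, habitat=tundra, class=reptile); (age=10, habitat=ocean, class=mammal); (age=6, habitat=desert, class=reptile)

Negative, Negative, Negative, Positive, Negative

The pattern is that an item is 'Positive' exactly when: habitat is not forest AND class is not reptile.
(age=12, habitat=forest, class=mammal): habitat is forest, class is mammal — fails the rule, so Negative.
(age=9, habitat=ocean, class=reptile): habitat is ocean, class is reptile — fails the rule, so Negative.
(age=20, habitat=tundra, class=reptile): habitat is tundra, class is reptile — fails the rule, so Negative.
(age=10, habitat=ocean, class=mammal): habitat is ocean, class is mammal — checks out, so Positive.
(age=6, habitat=desert, class=reptile): habitat is desert, class is reptile — fails the rule, so Negative.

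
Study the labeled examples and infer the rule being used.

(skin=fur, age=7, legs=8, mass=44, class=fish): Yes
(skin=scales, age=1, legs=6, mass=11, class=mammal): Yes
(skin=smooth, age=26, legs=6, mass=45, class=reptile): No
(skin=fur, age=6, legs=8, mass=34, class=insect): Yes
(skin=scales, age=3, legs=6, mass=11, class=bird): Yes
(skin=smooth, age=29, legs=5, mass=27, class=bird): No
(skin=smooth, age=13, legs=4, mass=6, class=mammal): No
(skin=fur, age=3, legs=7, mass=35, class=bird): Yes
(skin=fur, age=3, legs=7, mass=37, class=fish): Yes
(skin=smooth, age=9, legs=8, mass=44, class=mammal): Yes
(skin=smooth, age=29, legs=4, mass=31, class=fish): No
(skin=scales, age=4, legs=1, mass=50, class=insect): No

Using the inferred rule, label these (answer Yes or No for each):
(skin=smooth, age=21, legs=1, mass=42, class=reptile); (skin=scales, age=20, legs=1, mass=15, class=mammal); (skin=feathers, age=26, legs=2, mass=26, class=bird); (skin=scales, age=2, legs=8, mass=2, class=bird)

No, No, No, Yes

The common property of the 'Yes' items is: legs ≥ 4 AND age ≤ 9. No 'No' item has it.
(skin=smooth, age=21, legs=1, mass=42, class=reptile) — legs = 1, age = 21, hence No.
(skin=scales, age=20, legs=1, mass=15, class=mammal) — legs = 1, age = 20, hence No.
(skin=feathers, age=26, legs=2, mass=26, class=bird) — legs = 2, age = 26, hence No.
(skin=scales, age=2, legs=8, mass=2, class=bird) — legs = 8, age = 2, hence Yes.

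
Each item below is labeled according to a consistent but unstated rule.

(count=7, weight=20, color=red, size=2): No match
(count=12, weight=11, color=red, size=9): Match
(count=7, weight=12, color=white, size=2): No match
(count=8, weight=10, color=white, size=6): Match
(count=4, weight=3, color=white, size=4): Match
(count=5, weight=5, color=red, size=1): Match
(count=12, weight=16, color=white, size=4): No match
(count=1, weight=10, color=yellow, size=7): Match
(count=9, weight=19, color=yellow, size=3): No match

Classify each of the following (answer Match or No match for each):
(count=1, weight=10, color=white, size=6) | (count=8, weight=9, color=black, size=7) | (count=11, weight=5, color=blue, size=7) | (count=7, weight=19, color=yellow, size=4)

Match, Match, Match, No match

All 'Match' examples share one property — weight ≤ 11 — and every 'No match' example lacks it.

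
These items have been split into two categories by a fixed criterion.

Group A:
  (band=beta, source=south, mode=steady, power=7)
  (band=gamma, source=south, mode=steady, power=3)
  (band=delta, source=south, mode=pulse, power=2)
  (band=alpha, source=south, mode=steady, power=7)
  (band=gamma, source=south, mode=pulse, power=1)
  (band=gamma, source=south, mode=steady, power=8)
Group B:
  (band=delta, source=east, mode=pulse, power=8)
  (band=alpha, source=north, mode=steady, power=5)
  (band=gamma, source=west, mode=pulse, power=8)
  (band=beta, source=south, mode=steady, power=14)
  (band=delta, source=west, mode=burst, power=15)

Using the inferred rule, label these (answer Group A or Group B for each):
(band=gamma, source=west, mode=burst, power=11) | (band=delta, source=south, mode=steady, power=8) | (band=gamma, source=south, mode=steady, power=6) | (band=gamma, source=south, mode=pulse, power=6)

The classifier is using: source is south AND power ≤ 8.
(band=gamma, source=west, mode=burst, power=11) — source is west, power = 11, hence Group B.
(band=delta, source=south, mode=steady, power=8) — source is south, power = 8, hence Group A.
(band=gamma, source=south, mode=steady, power=6) — source is south, power = 6, hence Group A.
(band=gamma, source=south, mode=pulse, power=6) — source is south, power = 6, hence Group A.

Group B, Group A, Group A, Group A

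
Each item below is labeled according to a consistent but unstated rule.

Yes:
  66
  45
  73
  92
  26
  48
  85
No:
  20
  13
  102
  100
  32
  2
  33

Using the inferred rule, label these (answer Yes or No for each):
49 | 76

One predicate separates the groups cleanly: digit sum ≥ 7.
49: Yes (digit sum 4+9 = 13). 76: Yes (digit sum 7+6 = 13).

Yes, Yes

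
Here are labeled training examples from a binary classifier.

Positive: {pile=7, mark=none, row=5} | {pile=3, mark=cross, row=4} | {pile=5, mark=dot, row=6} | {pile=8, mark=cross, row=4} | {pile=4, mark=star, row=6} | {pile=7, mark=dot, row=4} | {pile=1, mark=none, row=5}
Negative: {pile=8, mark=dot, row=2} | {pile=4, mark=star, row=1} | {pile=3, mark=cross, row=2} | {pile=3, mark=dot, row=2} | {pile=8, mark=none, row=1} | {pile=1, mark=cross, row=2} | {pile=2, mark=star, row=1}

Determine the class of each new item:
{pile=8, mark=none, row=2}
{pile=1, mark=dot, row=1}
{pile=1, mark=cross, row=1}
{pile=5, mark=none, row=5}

Negative, Negative, Negative, Positive

All 'Positive' examples share one property — row ≥ 4 — and every 'Negative' example lacks it.
{pile=8, mark=none, row=2}: Negative (row = 2). {pile=1, mark=dot, row=1}: Negative (row = 1). {pile=1, mark=cross, row=1}: Negative (row = 1). {pile=5, mark=none, row=5}: Positive (row = 5).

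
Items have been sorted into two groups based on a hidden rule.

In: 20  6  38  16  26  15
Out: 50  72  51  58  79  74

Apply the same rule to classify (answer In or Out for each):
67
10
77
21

A rule that fits every label: at most 38 — true of each 'In' example, false of each 'Out' one.
Out: 67, since 67 > 38. In: 10, since 10 ≤ 38. Out: 77, since 77 > 38. In: 21, since 21 ≤ 38.

Out, In, Out, In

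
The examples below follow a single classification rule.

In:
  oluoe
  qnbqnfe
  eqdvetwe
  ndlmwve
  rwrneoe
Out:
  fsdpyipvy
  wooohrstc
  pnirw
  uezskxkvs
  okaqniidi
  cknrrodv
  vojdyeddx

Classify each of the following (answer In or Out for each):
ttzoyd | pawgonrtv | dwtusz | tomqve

Rule: ends with 'e'. This holds for each 'In' example and fails for each 'Out' one.

Out, Out, Out, In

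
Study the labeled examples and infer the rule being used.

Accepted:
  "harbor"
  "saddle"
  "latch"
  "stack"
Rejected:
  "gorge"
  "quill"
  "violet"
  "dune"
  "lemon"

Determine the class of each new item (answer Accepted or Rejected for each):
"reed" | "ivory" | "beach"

Rejected, Rejected, Accepted

Rule: contains 'a'. This holds for each 'Accepted' example and fails for each 'Rejected' one.
"reed": no 'a', fails this test → Rejected.
"ivory": no 'a', fails this test → Rejected.
"beach": has 'a', checks out → Accepted.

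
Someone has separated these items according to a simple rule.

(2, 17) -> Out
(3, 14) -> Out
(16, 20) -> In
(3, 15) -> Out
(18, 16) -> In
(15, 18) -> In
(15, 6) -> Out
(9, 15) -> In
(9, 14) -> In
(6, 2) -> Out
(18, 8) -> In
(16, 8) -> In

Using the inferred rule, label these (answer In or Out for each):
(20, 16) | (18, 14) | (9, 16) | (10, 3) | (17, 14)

In, In, In, Out, In

Every 'In' example satisfies: sum ≥ 23. None of the 'Out' examples do.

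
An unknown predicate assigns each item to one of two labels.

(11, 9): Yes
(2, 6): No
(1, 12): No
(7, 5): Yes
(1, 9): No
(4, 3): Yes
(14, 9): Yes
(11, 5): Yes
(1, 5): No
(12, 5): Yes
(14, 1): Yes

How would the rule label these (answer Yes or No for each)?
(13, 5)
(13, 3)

Yes, Yes

The pattern is that an item is 'Yes' exactly when: first > second.
(13, 5): 13 > 5, meets the rule → Yes. (13, 3): 13 > 3, meets the rule → Yes.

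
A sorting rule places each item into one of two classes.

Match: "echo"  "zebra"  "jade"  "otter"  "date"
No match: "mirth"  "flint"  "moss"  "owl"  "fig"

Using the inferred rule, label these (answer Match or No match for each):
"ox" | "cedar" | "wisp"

No match, Match, No match

The pattern is that an item is 'Match' exactly when: contains 'e'.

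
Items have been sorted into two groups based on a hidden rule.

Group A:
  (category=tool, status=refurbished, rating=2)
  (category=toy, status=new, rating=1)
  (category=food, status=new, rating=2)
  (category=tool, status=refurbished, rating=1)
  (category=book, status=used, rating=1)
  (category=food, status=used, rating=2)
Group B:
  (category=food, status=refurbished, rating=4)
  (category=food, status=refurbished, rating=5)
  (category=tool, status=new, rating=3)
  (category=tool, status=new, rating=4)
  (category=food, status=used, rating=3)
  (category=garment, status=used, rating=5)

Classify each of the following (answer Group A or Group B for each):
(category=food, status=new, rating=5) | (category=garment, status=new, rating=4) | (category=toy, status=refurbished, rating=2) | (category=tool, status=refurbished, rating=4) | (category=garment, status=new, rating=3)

Group B, Group B, Group A, Group B, Group B

The distinguishing property — rating ≤ 2 — holds for all the 'Group A' cases and none of the 'Group B' cases.
(category=food, status=new, rating=5): rating = 5 — fails this test, so Group B.
(category=garment, status=new, rating=4): rating = 4 — fails this test, so Group B.
(category=toy, status=refurbished, rating=2): rating = 2 — qualifies, so Group A.
(category=tool, status=refurbished, rating=4): rating = 4 — fails this test, so Group B.
(category=garment, status=new, rating=3): rating = 3 — fails this test, so Group B.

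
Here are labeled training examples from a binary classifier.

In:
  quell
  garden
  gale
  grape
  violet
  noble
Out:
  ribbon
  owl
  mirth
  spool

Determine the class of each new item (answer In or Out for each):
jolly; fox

Out, Out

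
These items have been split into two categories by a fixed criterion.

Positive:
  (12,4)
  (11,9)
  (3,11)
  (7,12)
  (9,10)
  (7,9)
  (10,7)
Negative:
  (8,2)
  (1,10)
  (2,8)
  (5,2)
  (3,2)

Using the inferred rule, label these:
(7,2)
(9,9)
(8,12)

Negative, Positive, Positive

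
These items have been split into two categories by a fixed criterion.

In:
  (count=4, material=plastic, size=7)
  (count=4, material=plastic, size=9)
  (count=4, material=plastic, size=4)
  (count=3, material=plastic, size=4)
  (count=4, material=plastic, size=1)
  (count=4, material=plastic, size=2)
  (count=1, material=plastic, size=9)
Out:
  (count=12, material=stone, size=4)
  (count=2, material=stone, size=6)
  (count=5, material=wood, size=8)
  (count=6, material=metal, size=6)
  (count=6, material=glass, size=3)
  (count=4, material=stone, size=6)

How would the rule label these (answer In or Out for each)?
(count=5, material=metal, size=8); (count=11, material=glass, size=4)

Out, Out

The classifier is using: material is plastic.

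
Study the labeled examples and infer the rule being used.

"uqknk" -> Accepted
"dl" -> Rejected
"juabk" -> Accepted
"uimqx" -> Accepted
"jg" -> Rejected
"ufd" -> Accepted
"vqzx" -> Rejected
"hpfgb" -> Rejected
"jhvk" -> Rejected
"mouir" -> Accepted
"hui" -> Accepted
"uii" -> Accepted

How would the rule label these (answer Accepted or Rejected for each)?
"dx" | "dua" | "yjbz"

Rejected, Accepted, Rejected

The distinguishing property — contains 'u' — holds for all the 'Accepted' cases and none of the 'Rejected' cases.
"dx": no 'u' — does not satisfy this, so Rejected. "dua": has 'u' — qualifies, so Accepted. "yjbz": no 'u' — does not satisfy this, so Rejected.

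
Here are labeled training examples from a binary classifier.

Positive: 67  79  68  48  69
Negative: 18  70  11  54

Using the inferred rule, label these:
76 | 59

Positive, Positive

All 'Positive' examples share one property — digit sum ≥ 10 — and every 'Negative' example lacks it.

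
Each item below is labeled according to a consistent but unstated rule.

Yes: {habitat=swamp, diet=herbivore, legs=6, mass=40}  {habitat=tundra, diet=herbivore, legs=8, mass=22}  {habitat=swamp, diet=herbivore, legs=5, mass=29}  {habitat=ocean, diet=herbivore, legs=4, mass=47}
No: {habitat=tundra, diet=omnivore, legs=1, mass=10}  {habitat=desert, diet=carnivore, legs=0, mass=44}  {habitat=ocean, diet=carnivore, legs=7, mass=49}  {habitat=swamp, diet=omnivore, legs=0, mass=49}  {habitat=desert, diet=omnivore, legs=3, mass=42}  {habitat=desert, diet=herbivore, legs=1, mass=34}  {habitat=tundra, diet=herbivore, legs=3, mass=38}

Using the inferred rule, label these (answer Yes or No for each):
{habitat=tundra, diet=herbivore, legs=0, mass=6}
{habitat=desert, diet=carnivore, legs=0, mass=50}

No, No

'Yes' ⟺ diet is herbivore AND legs ≥ 4.
{habitat=tundra, diet=herbivore, legs=0, mass=6} — diet is herbivore, legs = 0, hence No. {habitat=desert, diet=carnivore, legs=0, mass=50} — diet is carnivore, legs = 0, hence No.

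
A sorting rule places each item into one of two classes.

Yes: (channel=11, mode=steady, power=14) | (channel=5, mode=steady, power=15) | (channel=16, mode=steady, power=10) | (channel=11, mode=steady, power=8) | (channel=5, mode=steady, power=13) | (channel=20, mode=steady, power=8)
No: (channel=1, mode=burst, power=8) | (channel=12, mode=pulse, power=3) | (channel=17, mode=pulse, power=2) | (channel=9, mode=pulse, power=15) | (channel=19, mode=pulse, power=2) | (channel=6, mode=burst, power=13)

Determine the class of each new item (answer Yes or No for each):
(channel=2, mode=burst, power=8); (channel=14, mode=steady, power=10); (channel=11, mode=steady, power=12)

Rule: mode is steady. This holds for each 'Yes' example and fails for each 'No' one.
(channel=2, mode=burst, power=8) → mode is burst → No.
(channel=14, mode=steady, power=10) → mode is steady → Yes.
(channel=11, mode=steady, power=12) → mode is steady → Yes.

No, Yes, Yes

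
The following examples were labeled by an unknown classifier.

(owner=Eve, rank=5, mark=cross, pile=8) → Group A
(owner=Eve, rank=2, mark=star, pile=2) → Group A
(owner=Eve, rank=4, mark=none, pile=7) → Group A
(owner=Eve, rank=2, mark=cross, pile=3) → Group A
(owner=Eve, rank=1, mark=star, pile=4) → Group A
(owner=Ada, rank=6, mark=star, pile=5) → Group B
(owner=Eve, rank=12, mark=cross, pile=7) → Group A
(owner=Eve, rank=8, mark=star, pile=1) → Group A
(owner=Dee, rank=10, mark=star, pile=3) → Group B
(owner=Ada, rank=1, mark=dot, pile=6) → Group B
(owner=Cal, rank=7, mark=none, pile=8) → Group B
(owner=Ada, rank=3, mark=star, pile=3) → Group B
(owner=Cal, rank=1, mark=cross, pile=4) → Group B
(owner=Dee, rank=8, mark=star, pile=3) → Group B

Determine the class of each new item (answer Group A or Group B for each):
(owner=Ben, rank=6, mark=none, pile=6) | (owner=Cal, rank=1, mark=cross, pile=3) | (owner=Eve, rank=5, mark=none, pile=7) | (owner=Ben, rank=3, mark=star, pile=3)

Group B, Group B, Group A, Group B

Checking candidate rules against both groups, what survives is: owner is Eve.
(owner=Ben, rank=6, mark=none, pile=6): owner is Ben, lacks this property → Group B. (owner=Cal, rank=1, mark=cross, pile=3): owner is Cal, lacks this property → Group B. (owner=Eve, rank=5, mark=none, pile=7): owner is Eve, meets the rule → Group A. (owner=Ben, rank=3, mark=star, pile=3): owner is Ben, lacks this property → Group B.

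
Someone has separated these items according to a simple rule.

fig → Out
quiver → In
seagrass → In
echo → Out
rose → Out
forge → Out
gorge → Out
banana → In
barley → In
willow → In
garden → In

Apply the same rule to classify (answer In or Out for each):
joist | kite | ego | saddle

Out, Out, Out, In

The classifier is using: length ≥ 6.
joist → length 5 → Out. kite → length 4 → Out. ego → length 3 → Out. saddle → length 6 → In.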